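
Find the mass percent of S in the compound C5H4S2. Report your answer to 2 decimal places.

50.02%

Molar mass = 5(12.01) + 4(1.008) + 2(32.07) = 128.222 g/mol
Mass of S per mole = 2 × 32.07 = 64.140 g
% S = 64.140 / 128.222 × 100 = 50.02%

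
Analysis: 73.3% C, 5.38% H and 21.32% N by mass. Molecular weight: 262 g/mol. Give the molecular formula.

C16H14N4

Assume 100 g: 73.3 g C, 5.38 g H, 21.32 g N.
n(C) = 73.3/12.01 = 6.103, n(H) = 5.38/1.008 = 5.337, n(N) = 21.32/14.01 = 1.522
Divide by the smallest (1.522 mol N): C 4.011, H 3.507, N 1.000
Scaling by 2: C 8.02, H 7.01, N 2.00 → C8H7N2
Empirical-formula mass = 131.16 g/mol
n = 262 / 131.16 = 2.00 ≈ 2
Molecular formula = (C8H7N2)×2 = C16H14N4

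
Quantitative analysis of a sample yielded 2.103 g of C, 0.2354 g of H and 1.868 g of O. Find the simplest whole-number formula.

n(C) = 2.103/12.01 = 0.1751, n(H) = 0.2354/1.008 = 0.2335, n(O) = 1.868/16.00 = 0.1168
Smallest is O at 0.1168 mol; normalising gives C 1.500, H 2.000, O 1.000
Scaling by 2: C 3.00, H 4.00, O 2.00 → C3H4O2

C3H4O2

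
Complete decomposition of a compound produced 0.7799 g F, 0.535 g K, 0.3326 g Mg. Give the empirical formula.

Moles — F: 0.7799 / 19.00 = 0.04105 mol; K: 0.535 / 39.10 = 0.01368 mol; Mg: 0.3326 / 24.31 = 0.01368 mol
Ratios (÷ 0.01368): F 3.000, K 1.000, Mg 1.000
Ratio ≈ 3:1:1, so the empirical formula is F3KMg

F3KMg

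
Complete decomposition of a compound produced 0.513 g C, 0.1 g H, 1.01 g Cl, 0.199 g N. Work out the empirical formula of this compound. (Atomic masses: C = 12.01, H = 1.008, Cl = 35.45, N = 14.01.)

n(C) = 0.513/12.01 = 0.04271, n(H) = 0.1/1.008 = 0.09921, n(Cl) = 1.01/35.45 = 0.02849, n(N) = 0.199/14.01 = 0.0142
Smallest is N at 0.0142 mol; normalising gives C 3.007, H 6.984, Cl 2.006, N 1.000
→ C3H7Cl2N

C3H7Cl2N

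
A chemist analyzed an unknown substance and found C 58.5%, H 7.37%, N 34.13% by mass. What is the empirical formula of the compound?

C2H3N

Assume 100 g: 58.5 g C, 7.37 g H, 34.13 g N.
n(C) = 58.5/12.01 = 4.871, n(H) = 7.37/1.008 = 7.312, n(N) = 34.13/14.01 = 2.436
Smallest is N at 2.436 mol; normalising gives C 1.999, H 3.001, N 1.000
≈ 2:3:1 → C2H3N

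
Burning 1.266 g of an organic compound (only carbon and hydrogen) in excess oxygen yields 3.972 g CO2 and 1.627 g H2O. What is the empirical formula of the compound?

mol C = 3.972 / 44.01 = 0.09025; mass C = 0.09025 × 12.01 = 1.084 g
mol H = 2 × (1.627 / 18.02) = 0.1806; mass H = 0.1806 × 1.008 = 0.1820 g
Divide by the smallest (0.09025 mol C): C 1.000, H 2.001
≈ 1:2 → CH2

CH2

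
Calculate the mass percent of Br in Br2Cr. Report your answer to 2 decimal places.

75.45%

Molar mass = 2(79.90) + 1(52.00) = 211.800 g/mol
Mass of Br per mole = 2 × 79.90 = 159.800 g
% Br = 159.800 / 211.800 × 100 = 75.45%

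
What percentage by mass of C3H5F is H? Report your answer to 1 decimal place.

Molar mass = 3(12.01) + 5(1.008) + 1(19.00) = 60.070 g/mol
Mass of H per mole = 5 × 1.008 = 5.040 g
% H = 5.040 / 60.070 × 100 = 8.4%

8.4%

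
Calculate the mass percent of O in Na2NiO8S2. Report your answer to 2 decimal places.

Molar mass = 2(22.99) + 1(58.69) + 8(16.00) + 2(32.07) = 296.810 g/mol
Mass of O per mole = 8 × 16.00 = 128.000 g
% O = 128.000 / 296.810 × 100 = 43.13%

43.13%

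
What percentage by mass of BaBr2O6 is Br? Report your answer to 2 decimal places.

40.65%

Molar mass = 1(137.33) + 2(79.90) + 6(16.00) = 393.130 g/mol
Mass of Br per mole = 2 × 79.90 = 159.800 g
% Br = 159.800 / 393.130 × 100 = 40.65%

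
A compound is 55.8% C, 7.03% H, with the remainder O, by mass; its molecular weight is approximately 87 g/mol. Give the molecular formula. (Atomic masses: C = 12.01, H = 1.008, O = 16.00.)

Assume 100 g: 55.8 g C, 7.03 g H, 37.17 g O.
Moles — C: 55.8 / 12.01 = 4.646 mol; H: 7.03 / 1.008 = 6.974 mol; O: 37.17 / 16.00 = 2.323 mol
Smallest is O at 2.323 mol; normalising gives C 2.000, H 3.002, O 1.000
≈ 2:3:1 → C2H3O
Empirical-formula mass = 43.04 g/mol
n = 87 / 43.04 = 2.02 ≈ 2
Molecular formula = (C2H3O)×2 = C4H6O2

C4H6O2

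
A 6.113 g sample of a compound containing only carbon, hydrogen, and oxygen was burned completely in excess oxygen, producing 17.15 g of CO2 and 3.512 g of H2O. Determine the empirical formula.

C6H6O

mol C = 17.15 / 44.01 = 0.3897; mass C = 0.3897 × 12.01 = 4.680 g
mol H = 2 × (3.512 / 18.02) = 0.3898; mass H = 0.3898 × 1.008 = 0.3929 g
mass O = 6.113 − (5.073) = 1.040 g → mol O = 0.06500
Ratios (÷ 0.065): C 5.995, H 5.997, O 1.000
Ratio ≈ 6:6:1, so the empirical formula is C6H6O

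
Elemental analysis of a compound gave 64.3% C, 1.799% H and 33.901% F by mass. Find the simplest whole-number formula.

C3HF

Assume 100 g: 64.3 g C, 1.799 g H, 33.901 g F.
Moles — C: 64.3 / 12.01 = 5.354 mol; H: 1.799 / 1.008 = 1.785 mol; F: 33.901 / 19.00 = 1.784 mol
Smallest is F at 1.784 mol; normalising gives C 3.001, H 1.000, F 1.000
→ C3HF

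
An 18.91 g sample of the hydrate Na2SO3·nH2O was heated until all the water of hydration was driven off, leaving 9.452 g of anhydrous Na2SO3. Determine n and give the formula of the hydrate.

Mass of water lost = 18.91 − 9.452 = 9.458 g → 9.458 / 18.02 = 0.5249 mol H2O
Molar mass of Na2SO3 = 126.05 g/mol → mol Na2SO3 = 9.452 / 126.05 = 0.07499
n = 0.5249 / 0.07499 = 7.00 ≈ 7 → Na2SO3·7H2O

Na2SO3·7H2O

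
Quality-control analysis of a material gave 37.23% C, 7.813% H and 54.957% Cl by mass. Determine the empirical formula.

Assume 100 g: 37.23 g C, 7.813 g H, 54.957 g Cl.
Moles — C: 37.23 / 12.01 = 3.1 mol; H: 7.813 / 1.008 = 7.751 mol; Cl: 54.957 / 35.45 = 1.55 mol
Ratios (÷ 1.55): C 2.000, H 5.000, Cl 1.000
≈ 2:5:1 → C2H5Cl

C2H5Cl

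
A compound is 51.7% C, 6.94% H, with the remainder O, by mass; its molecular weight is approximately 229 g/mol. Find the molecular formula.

Assume 100 g: 51.7 g C, 6.94 g H, 41.36 g O.
C: 51.7 g ÷ 12.01 g/mol = 4.305 mol
H: 6.94 g ÷ 1.008 g/mol = 6.885 mol
O: 41.36 g ÷ 16.00 g/mol = 2.585 mol
Divide by the smallest (2.585 mol O): C 1.665, H 2.663, O 1.000
Scaling by 3: C 5.00, H 7.99, O 3.00 → C5H8O3
Empirical-formula mass = 116.11 g/mol
n = 229 / 116.11 = 1.97 ≈ 2
Molecular formula = (C5H8O3)×2 = C10H16O6

C10H16O6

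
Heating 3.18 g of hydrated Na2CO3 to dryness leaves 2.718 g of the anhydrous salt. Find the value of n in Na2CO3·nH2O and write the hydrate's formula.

Mass of water lost = 3.18 − 2.718 = 0.462 g → 0.462 / 18.02 = 0.02564 mol H2O
Molar mass of Na2CO3 = 105.99 g/mol → mol Na2CO3 = 2.718 / 105.99 = 0.02564
n = 0.02564 / 0.02564 = 1.00 ≈ 1 → Na2CO3·H2O

Na2CO3·H2O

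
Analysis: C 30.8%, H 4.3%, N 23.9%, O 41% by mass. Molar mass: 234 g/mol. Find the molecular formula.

Assume 100 g: 30.8 g C, 4.3 g H, 23.9 g N, 41 g O.
Moles — C: 30.8 / 12.01 = 2.565 mol; H: 4.3 / 1.008 = 4.266 mol; N: 23.9 / 14.01 = 1.706 mol; O: 41 / 16.00 = 2.562 mol
Divide by the smallest (1.706 mol N): C 1.503, H 2.501, N 1.000, O 1.502
×2: C 3.01, H 5.00, N 2.00, O 3.00 → C3H5N2O3
Empirical-formula mass = 117.09 g/mol
n = 234 / 117.09 = 2.00 ≈ 2
Molecular formula = (C3H5N2O3)×2 = C6H10N4O6

C6H10N4O6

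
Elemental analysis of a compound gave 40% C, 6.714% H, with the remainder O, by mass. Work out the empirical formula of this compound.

Assume 100 g: 40 g C, 6.714 g H, 53.286 g O.
n(C) = 40/12.01 = 3.331, n(H) = 6.714/1.008 = 6.661, n(O) = 53.286/16.00 = 3.33
Divide by the smallest (3.33 mol O): C 1.000, H 2.000, O 1.000
→ CH2O

CH2O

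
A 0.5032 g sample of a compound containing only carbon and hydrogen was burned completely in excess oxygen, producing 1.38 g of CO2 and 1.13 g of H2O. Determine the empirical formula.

mol C = 1.38 / 44.01 = 0.03136; mass C = 0.03136 × 12.01 = 0.3766 g
mol H = 2 × (1.13 / 18.02) = 0.1254; mass H = 0.1254 × 1.008 = 0.1264 g
Ratios (÷ 0.03136): C 1.000, H 4.000
Ratio ≈ 1:4, so the empirical formula is CH4

CH4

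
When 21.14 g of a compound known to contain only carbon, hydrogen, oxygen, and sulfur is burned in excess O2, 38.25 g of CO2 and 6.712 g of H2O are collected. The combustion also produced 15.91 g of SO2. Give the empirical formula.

C7H6OS2

mol C = 38.25 / 44.01 = 0.8691; mass C = 0.8691 × 12.01 = 10.44 g
mol H = 2 × (6.712 / 18.02) = 0.7450; mass H = 0.7450 × 1.008 = 0.7509 g
mol S = 15.91 / 64.07 = 0.2483; mass S = 7.964 g
mass O = 21.14 − (19.15) = 1.987 g → mol O = 0.1242
Divide by the smallest (0.1242 mol O): C 6.998, H 5.998, O 1.000, S 1.999
Ratio ≈ 7:6:1:2, so the empirical formula is C7H6OS2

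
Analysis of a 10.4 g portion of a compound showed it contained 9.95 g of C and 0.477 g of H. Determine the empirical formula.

C: 9.95 g ÷ 12.01 g/mol = 0.8285 mol
H: 0.477 g ÷ 1.008 g/mol = 0.4732 mol
Smallest is H at 0.4732 mol; normalising gives C 1.751, H 1.000
Multiply by 4: C 7.00, H 4.00 → C7H4

C7H4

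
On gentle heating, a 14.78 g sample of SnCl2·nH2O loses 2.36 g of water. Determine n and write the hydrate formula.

SnCl2·2H2O

Mass of anhydrous SnCl2 = 14.78 − 2.36 = 12.42 g
mol H2O = 2.36 / 18.02 = 0.131
Molar mass of SnCl2 = 189.61 g/mol → mol SnCl2 = 12.42 / 189.61 = 0.0655
n = 0.131 / 0.0655 = 2.00 ≈ 2 → SnCl2·2H2O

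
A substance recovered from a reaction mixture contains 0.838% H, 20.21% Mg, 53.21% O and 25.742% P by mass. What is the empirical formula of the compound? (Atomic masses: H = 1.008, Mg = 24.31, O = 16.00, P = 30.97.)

Assume 100 g: 0.838 g H, 20.21 g Mg, 53.21 g O, 25.742 g P.
n(H) = 0.838/1.008 = 0.8313, n(Mg) = 20.21/24.31 = 0.8313, n(O) = 53.21/16.00 = 3.326, n(P) = 25.742/30.97 = 0.8312
Ratios (÷ 0.8312): H 1.000, Mg 1.000, O 4.001, P 1.000
→ HMgO4P

HMgO4P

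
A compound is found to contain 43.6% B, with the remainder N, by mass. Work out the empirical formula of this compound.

Assume 100 g: 43.6 g B, 56.4 g N.
Moles — B: 43.6 / 10.81 = 4.033 mol; N: 56.4 / 14.01 = 4.026 mol
Divide by the smallest (4.026 mol N): B 1.002, N 1.000
Ratio ≈ 1:1, so the empirical formula is BN

BN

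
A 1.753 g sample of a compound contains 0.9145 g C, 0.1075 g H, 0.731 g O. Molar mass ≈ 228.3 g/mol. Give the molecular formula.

C10H14O6

n(C) = 0.9145/12.01 = 0.07614, n(H) = 0.1075/1.008 = 0.1066, n(O) = 0.731/16.00 = 0.04569
Ratios (÷ 0.04569): C 1.667, H 2.334, O 1.000
×3: C 5.00, H 7.00, O 3.00 → C5H7O3
Empirical-formula mass = 115.11 g/mol
n = 228.3 / 115.11 = 1.98 ≈ 2
Molecular formula = (C5H7O3)×2 = C10H14O6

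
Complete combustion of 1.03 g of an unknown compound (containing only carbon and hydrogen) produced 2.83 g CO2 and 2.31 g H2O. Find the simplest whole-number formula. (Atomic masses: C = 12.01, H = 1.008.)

mol C = 2.83 / 44.01 = 0.06430; mass C = 0.06430 × 12.01 = 0.7723 g
mol H = 2 × (2.31 / 18.02) = 0.2564; mass H = 0.2564 × 1.008 = 0.2584 g
Smallest is C at 0.0643 mol; normalising gives C 1.000, H 3.987
→ CH4

CH4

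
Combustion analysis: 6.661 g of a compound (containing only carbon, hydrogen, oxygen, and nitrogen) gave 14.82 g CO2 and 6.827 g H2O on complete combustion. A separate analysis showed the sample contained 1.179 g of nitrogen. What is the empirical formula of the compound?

C8H18N2O

mol C = 14.82 / 44.01 = 0.3367; mass C = 0.3367 × 12.01 = 4.044 g
mol H = 2 × (6.827 / 18.02) = 0.7577; mass H = 0.7577 × 1.008 = 0.7638 g
mol N = 1.179 / 14.01 = 0.08415
mass O = 6.661 − (5.987) = 0.6740 g → mol O = 0.04212
Ratios (÷ 0.04212): C 7.994, H 17.988, N 1.998, O 1.000
≈ 8:18:2:1 → C8H18N2O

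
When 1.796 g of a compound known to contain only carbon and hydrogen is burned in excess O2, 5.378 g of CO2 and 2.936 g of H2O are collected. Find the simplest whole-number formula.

C3H8

mol C = 5.378 / 44.01 = 0.1222; mass C = 0.1222 × 12.01 = 1.468 g
mol H = 2 × (2.936 / 18.02) = 0.3259; mass H = 0.3259 × 1.008 = 0.3285 g
Smallest is C at 0.1222 mol; normalising gives C 1.000, H 2.667
Multiply by 3: C 3.00, H 8.00 → C3H8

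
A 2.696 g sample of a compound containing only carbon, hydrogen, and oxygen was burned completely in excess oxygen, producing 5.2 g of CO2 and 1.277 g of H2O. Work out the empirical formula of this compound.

C5H6O3

mol C = 5.2 / 44.01 = 0.1182; mass C = 0.1182 × 12.01 = 1.419 g
mol H = 2 × (1.277 / 18.02) = 0.1417; mass H = 0.1417 × 1.008 = 0.1429 g
mass O = 2.696 − (1.562) = 1.134 g → mol O = 0.07088
Ratios (÷ 0.07088): C 1.667, H 2.000, O 1.000
×3: C 5.00, H 6.00, O 3.00 → C5H6O3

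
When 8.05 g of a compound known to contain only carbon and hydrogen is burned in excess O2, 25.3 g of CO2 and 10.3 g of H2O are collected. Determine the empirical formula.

CH2

mol C = 25.3 / 44.01 = 0.5749; mass C = 0.5749 × 12.01 = 6.904 g
mol H = 2 × (10.3 / 18.02) = 1.143; mass H = 1.143 × 1.008 = 1.152 g
Divide by the smallest (0.5749 mol C): C 1.000, H 1.989
→ CH2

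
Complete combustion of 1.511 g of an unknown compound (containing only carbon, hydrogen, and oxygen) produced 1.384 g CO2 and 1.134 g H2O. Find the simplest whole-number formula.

mol C = 1.384 / 44.01 = 0.03145; mass C = 0.03145 × 12.01 = 0.3777 g
mol H = 2 × (1.134 / 18.02) = 0.1259; mass H = 0.1259 × 1.008 = 0.1269 g
mass O = 1.511 − (0.5046) = 1.006 g → mol O = 0.06290
Divide by the smallest (0.03145 mol C): C 1.000, H 4.002, O 2.000
≈ 1:4:2 → CH4O2

CH4O2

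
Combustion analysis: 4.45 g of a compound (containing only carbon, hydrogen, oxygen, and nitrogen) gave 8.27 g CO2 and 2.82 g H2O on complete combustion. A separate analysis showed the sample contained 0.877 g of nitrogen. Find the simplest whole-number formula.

mol C = 8.27 / 44.01 = 0.1879; mass C = 0.1879 × 12.01 = 2.257 g
mol H = 2 × (2.82 / 18.02) = 0.3130; mass H = 0.3130 × 1.008 = 0.3155 g
mol N = 0.877 / 14.01 = 0.06260
mass O = 4.45 − (3.449) = 1.001 g → mol O = 0.06254
Ratios (÷ 0.06254): C 3.005, H 5.004, N 1.001, O 1.000
Ratio ≈ 3:5:1:1, so the empirical formula is C3H5NO

C3H5NO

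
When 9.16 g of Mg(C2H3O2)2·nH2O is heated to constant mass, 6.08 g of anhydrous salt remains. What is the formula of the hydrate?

Mg(C2H3O2)2·4H2O

Mass of water lost = 9.16 − 6.08 = 3.08 g → 3.08 / 18.02 = 0.1709 mol H2O
Molar mass of Mg(C2H3O2)2 = 142.40 g/mol → mol Mg(C2H3O2)2 = 6.08 / 142.40 = 0.0427
n = 0.1709 / 0.0427 = 4.00 ≈ 4 → Mg(C2H3O2)2·4H2O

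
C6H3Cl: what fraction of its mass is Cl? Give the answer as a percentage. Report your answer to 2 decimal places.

32.07%

Molar mass = 6(12.01) + 3(1.008) + 1(35.45) = 110.534 g/mol
Mass of Cl per mole = 1 × 35.45 = 35.450 g
% Cl = 35.450 / 110.534 × 100 = 32.07%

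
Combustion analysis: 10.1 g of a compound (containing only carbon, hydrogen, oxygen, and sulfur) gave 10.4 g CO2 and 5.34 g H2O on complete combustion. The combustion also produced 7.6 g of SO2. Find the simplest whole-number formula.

C4H10O3S2

mol C = 10.4 / 44.01 = 0.2363; mass C = 0.2363 × 12.01 = 2.838 g
mol H = 2 × (5.34 / 18.02) = 0.5927; mass H = 0.5927 × 1.008 = 0.5974 g
mol S = 7.6 / 64.07 = 0.1186; mass S = 3.804 g
mass O = 10.1 − (7.240) = 2.860 g → mol O = 0.1788
Smallest is S at 0.1186 mol; normalising gives C 1.992, H 4.996, O 1.507, S 1.000
Scaling by 2: C 3.98, H 9.99, O 3.01, S 2.00 → C4H10O3S2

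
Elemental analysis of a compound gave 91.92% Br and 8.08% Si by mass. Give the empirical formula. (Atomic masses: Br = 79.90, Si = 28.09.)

Assume 100 g: 91.92 g Br, 8.08 g Si.
Br: 91.92 g ÷ 79.90 g/mol = 1.15 mol
Si: 8.08 g ÷ 28.09 g/mol = 0.2876 mol
Smallest is Si at 0.2876 mol; normalising gives Br 3.999, Si 1.000
≈ 4:1 → Br4Si

Br4Si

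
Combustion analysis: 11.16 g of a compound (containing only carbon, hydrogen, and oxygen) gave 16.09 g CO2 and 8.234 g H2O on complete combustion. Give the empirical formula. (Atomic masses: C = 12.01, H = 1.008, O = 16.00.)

C2H5O2

mol C = 16.09 / 44.01 = 0.3656; mass C = 0.3656 × 12.01 = 4.391 g
mol H = 2 × (8.234 / 18.02) = 0.9139; mass H = 0.9139 × 1.008 = 0.9212 g
mass O = 11.16 − (5.312) = 5.848 g → mol O = 0.3655
Smallest is O at 0.3655 mol; normalising gives C 1.000, H 2.500, O 1.000
×2: C 2.00, H 5.00, O 2.00 → C2H5O2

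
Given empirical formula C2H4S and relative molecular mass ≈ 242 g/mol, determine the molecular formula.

C8H16S4

Empirical-formula mass = 60.12 g/mol
n = 242 / 60.12 = 4.03 ≈ 4
Molecular formula = (C2H4S)4 = C8H16S4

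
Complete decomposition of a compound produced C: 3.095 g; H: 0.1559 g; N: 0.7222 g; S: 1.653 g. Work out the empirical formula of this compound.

C5H3NS

Moles — C: 3.095 / 12.01 = 0.2577 mol; H: 0.1559 / 1.008 = 0.1547 mol; N: 0.7222 / 14.01 = 0.05155 mol; S: 1.653 / 32.07 = 0.05154 mol
Smallest is S at 0.05154 mol; normalising gives C 5.000, H 3.001, N 1.000, S 1.000
Ratio ≈ 5:3:1:1, so the empirical formula is C5H3NS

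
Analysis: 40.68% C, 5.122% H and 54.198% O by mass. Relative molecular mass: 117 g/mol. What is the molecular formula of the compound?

C4H6O4

Assume 100 g: 40.68 g C, 5.122 g H, 54.198 g O.
Moles — C: 40.68 / 12.01 = 3.387 mol; H: 5.122 / 1.008 = 5.081 mol; O: 54.198 / 16.00 = 3.387 mol
Ratios (÷ 3.387): C 1.000, H 1.500, O 1.000
Multiply by 2: C 2.00, H 3.00, O 2.00 → C2H3O2
Empirical-formula mass = 59.04 g/mol
n = 117 / 59.04 = 1.98 ≈ 2
Molecular formula = (C2H3O2)×2 = C4H6O4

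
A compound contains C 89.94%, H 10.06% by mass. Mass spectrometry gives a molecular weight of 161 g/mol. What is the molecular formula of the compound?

Assume 100 g: 89.94 g C, 10.06 g H.
n(C) = 89.94/12.01 = 7.489, n(H) = 10.06/1.008 = 9.98
Ratios (÷ 7.489): C 1.000, H 1.333
Multiply by 3: C 3.00, H 4.00 → C3H4
Empirical-formula mass = 40.06 g/mol
n = 161 / 40.06 = 4.02 ≈ 4
Molecular formula = (C3H4)×4 = C12H16

C12H16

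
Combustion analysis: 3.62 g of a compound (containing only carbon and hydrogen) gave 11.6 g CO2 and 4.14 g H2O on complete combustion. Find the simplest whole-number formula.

C4H7

mol C = 11.6 / 44.01 = 0.2636; mass C = 0.2636 × 12.01 = 3.166 g
mol H = 2 × (4.14 / 18.02) = 0.4595; mass H = 0.4595 × 1.008 = 0.4632 g
Smallest is C at 0.2636 mol; normalising gives C 1.000, H 1.743
Scaling by 4: C 4.00, H 6.97 → C4H7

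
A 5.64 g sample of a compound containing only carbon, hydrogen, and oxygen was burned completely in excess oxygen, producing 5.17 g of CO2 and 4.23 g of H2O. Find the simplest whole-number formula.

mol C = 5.17 / 44.01 = 0.1175; mass C = 0.1175 × 12.01 = 1.411 g
mol H = 2 × (4.23 / 18.02) = 0.4695; mass H = 0.4695 × 1.008 = 0.4732 g
mass O = 5.64 − (1.884) = 3.756 g → mol O = 0.2347
Ratios (÷ 0.1175): C 1.000, H 3.996, O 1.998
→ CH4O2

CH4O2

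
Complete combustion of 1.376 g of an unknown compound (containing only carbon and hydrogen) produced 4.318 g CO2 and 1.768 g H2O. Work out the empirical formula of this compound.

CH2

mol C = 4.318 / 44.01 = 0.09811; mass C = 0.09811 × 12.01 = 1.178 g
mol H = 2 × (1.768 / 18.02) = 0.1962; mass H = 0.1962 × 1.008 = 0.1978 g
Smallest is C at 0.09811 mol; normalising gives C 1.000, H 2.000
Ratio ≈ 1:2, so the empirical formula is CH2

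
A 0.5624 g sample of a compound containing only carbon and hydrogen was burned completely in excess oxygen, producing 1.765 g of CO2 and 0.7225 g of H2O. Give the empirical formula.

mol C = 1.765 / 44.01 = 0.04010; mass C = 0.04010 × 12.01 = 0.4817 g
mol H = 2 × (0.7225 / 18.02) = 0.08019; mass H = 0.08019 × 1.008 = 0.08083 g
Divide by the smallest (0.0401 mol C): C 1.000, H 1.999
→ CH2

CH2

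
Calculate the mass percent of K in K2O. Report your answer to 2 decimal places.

83.01%

Molar mass = 2(39.10) + 1(16.00) = 94.200 g/mol
Mass of K per mole = 2 × 39.10 = 78.200 g
% K = 78.200 / 94.200 × 100 = 83.01%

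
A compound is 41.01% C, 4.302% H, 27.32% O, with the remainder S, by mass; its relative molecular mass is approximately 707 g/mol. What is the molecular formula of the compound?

Assume 100 g: 41.01 g C, 4.302 g H, 27.32 g O, 27.368 g S.
Moles — C: 41.01 / 12.01 = 3.415 mol; H: 4.302 / 1.008 = 4.268 mol; O: 27.32 / 16.00 = 1.708 mol; S: 27.368 / 32.07 = 0.8534 mol
Divide by the smallest (0.8534 mol S): C 4.001, H 5.001, O 2.001, S 1.000
≈ 4:5:2:1 → C4H5O2S
Empirical-formula mass = 117.15 g/mol
n = 707 / 117.15 = 6.03 ≈ 6
Molecular formula = (C4H5O2S)×6 = C24H30O12S6

C24H30O12S6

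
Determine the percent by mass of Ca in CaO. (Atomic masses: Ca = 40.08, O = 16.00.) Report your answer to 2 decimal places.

Molar mass = 1(40.08) + 1(16.00) = 56.080 g/mol
Mass of Ca per mole = 1 × 40.08 = 40.080 g
% Ca = 40.080 / 56.080 × 100 = 71.47%

71.47%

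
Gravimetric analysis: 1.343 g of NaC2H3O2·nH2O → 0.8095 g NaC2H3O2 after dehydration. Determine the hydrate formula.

Mass of water lost = 1.343 − 0.8095 = 0.5335 g → 0.5335 / 18.02 = 0.02961 mol H2O
Molar mass of NaC2H3O2 = 82.03 g/mol → mol NaC2H3O2 = 0.8095 / 82.03 = 0.009868
n = 0.02961 / 0.009868 = 3.00 ≈ 3 → NaC2H3O2·3H2O

NaC2H3O2·3H2O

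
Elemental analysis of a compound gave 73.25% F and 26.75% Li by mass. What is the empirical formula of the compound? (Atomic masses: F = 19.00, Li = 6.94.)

Assume 100 g: 73.25 g F, 26.75 g Li.
Moles — F: 73.25 / 19.00 = 3.855 mol; Li: 26.75 / 6.94 = 3.854 mol
Smallest is Li at 3.854 mol; normalising gives F 1.000, Li 1.000
Ratio ≈ 1:1, so the empirical formula is FLi

FLi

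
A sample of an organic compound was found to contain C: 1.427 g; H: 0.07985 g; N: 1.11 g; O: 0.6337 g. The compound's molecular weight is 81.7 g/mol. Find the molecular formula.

C3H2N2O

Moles — C: 1.427 / 12.01 = 0.1188 mol; H: 0.07985 / 1.008 = 0.07922 mol; N: 1.11 / 14.01 = 0.07923 mol; O: 0.6337 / 16.00 = 0.03961 mol
Smallest is O at 0.03961 mol; normalising gives C 3.000, H 2.000, N 2.000, O 1.000
→ C3H2N2O
Empirical-formula mass = 82.07 g/mol
n = 81.7 / 82.07 = 1.00 ≈ 1
Molecular formula = empirical formula = C3H2N2O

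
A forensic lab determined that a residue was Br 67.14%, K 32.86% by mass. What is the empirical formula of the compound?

BrK

Assume 100 g: 67.14 g Br, 32.86 g K.
Moles — Br: 67.14 / 79.90 = 0.8403 mol; K: 32.86 / 39.10 = 0.8404 mol
Divide by the smallest (0.8403 mol Br): Br 1.000, K 1.000
Ratio ≈ 1:1, so the empirical formula is BrK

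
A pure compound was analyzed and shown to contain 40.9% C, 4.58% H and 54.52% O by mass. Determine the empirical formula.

C3H4O3

Assume 100 g: 40.9 g C, 4.58 g H, 54.52 g O.
C: 40.9 g ÷ 12.01 g/mol = 3.405 mol
H: 4.58 g ÷ 1.008 g/mol = 4.544 mol
O: 54.52 g ÷ 16.00 g/mol = 3.408 mol
Divide by the smallest (3.405 mol C): C 1.000, H 1.334, O 1.001
Scaling by 3: C 3.00, H 4.00, O 3.00 → C3H4O3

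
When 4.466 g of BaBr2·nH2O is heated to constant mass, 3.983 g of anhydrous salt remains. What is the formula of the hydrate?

Mass of water lost = 4.466 − 3.983 = 0.483 g → 0.483 / 18.02 = 0.0268 mol H2O
Molar mass of BaBr2 = 297.13 g/mol → mol BaBr2 = 3.983 / 297.13 = 0.0134
n = 0.0268 / 0.0134 = 2.00 ≈ 2 → BaBr2·2H2O

BaBr2·2H2O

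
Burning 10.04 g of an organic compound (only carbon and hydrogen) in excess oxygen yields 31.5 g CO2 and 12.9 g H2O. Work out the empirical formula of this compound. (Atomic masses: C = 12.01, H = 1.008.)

CH2

mol C = 31.5 / 44.01 = 0.7157; mass C = 0.7157 × 12.01 = 8.596 g
mol H = 2 × (12.9 / 18.02) = 1.432; mass H = 1.432 × 1.008 = 1.443 g
Ratios (÷ 0.7157): C 1.000, H 2.000
Ratio ≈ 1:2, so the empirical formula is CH2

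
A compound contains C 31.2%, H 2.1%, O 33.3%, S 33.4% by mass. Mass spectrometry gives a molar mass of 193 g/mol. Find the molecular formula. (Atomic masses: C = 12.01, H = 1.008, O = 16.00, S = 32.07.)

Assume 100 g: 31.2 g C, 2.1 g H, 33.3 g O, 33.4 g S.
n(C) = 31.2/12.01 = 2.598, n(H) = 2.1/1.008 = 2.083, n(O) = 33.3/16.00 = 2.081, n(S) = 33.4/32.07 = 1.041
Smallest is S at 1.041 mol; normalising gives C 2.494, H 2.000, O 1.998, S 1.000
×2: C 4.99, H 4.00, O 4.00, S 2.00 → C5H4O4S2
Empirical-formula mass = 192.22 g/mol
n = 193 / 192.22 = 1.00 ≈ 1
Molecular formula = empirical formula = C5H4O4S2

C5H4O4S2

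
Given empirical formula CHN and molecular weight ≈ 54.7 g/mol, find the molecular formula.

C2H2N2

Empirical-formula mass = 27.03 g/mol
n = 54.7 / 27.03 = 2.02 ≈ 2
Molecular formula = (CHN)2 = C2H2N2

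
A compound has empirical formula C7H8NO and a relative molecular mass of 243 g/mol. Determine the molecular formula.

Empirical-formula mass = 122.14 g/mol
n = 243 / 122.14 = 1.99 ≈ 2
Molecular formula = (C7H8NO)2 = C14H16N2O2

C14H16N2O2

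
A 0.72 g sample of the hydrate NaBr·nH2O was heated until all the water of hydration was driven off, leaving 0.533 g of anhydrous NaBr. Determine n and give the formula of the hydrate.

Mass of water lost = 0.72 − 0.533 = 0.187 g → 0.187 / 18.02 = 0.01038 mol H2O
Molar mass of NaBr = 102.89 g/mol → mol NaBr = 0.533 / 102.89 = 0.00518
n = 0.01038 / 0.00518 = 2.00 ≈ 2 → NaBr·2H2O

NaBr·2H2O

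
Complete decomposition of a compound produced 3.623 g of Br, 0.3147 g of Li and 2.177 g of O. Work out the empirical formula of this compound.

BrLiO3

n(Br) = 3.623/79.90 = 0.04534, n(Li) = 0.3147/6.94 = 0.04535, n(O) = 2.177/16.00 = 0.1361
Ratios (÷ 0.04534): Br 1.000, Li 1.000, O 3.001
≈ 1:1:3 → BrLiO3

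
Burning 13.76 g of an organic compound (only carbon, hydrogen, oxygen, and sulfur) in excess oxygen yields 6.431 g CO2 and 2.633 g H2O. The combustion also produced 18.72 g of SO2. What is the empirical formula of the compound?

mol C = 6.431 / 44.01 = 0.1461; mass C = 0.1461 × 12.01 = 1.755 g
mol H = 2 × (2.633 / 18.02) = 0.2922; mass H = 0.2922 × 1.008 = 0.2946 g
mol S = 18.72 / 64.07 = 0.2922; mass S = 9.370 g
mass O = 13.76 − (11.42) = 2.340 g → mol O = 0.1463
Smallest is C at 0.1461 mol; normalising gives C 1.000, H 2.000, O 1.001, S 2.000
≈ 1:2:1:2 → CH2OS2

CH2OS2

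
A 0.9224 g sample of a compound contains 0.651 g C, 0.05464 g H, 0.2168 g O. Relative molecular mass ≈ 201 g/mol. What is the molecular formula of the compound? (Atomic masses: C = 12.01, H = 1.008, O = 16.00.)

C12H12O3

C: 0.651 g ÷ 12.01 g/mol = 0.0542 mol
H: 0.05464 g ÷ 1.008 g/mol = 0.05421 mol
O: 0.2168 g ÷ 16.00 g/mol = 0.01355 mol
Ratios (÷ 0.01355): C 4.000, H 4.000, O 1.000
→ C4H4O
Empirical-formula mass = 68.07 g/mol
n = 201 / 68.07 = 2.95 ≈ 3
Molecular formula = (C4H4O)×3 = C12H12O3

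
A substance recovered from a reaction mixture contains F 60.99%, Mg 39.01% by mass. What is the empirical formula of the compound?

F2Mg

Assume 100 g: 60.99 g F, 39.01 g Mg.
Moles — F: 60.99 / 19.00 = 3.21 mol; Mg: 39.01 / 24.31 = 1.605 mol
Divide by the smallest (1.605 mol Mg): F 2.000, Mg 1.000
→ F2Mg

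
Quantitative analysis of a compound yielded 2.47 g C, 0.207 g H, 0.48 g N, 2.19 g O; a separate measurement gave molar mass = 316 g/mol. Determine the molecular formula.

n(C) = 2.47/12.01 = 0.2057, n(H) = 0.207/1.008 = 0.2054, n(N) = 0.48/14.01 = 0.03426, n(O) = 2.19/16.00 = 0.1369
Divide by the smallest (0.03426 mol N): C 6.003, H 5.994, N 1.000, O 3.995
Ratio ≈ 6:6:1:4, so the empirical formula is C6H6NO4
Empirical-formula mass = 156.12 g/mol
n = 316 / 156.12 = 2.02 ≈ 2
Molecular formula = (C6H6NO4)×2 = C12H12N2O8

C12H12N2O8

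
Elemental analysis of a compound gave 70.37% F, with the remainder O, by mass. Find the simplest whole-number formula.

F2O

Assume 100 g: 70.37 g F, 29.63 g O.
n(F) = 70.37/19.00 = 3.704, n(O) = 29.63/16.00 = 1.852
Divide by the smallest (1.852 mol O): F 2.000, O 1.000
Ratio ≈ 2:1, so the empirical formula is F2O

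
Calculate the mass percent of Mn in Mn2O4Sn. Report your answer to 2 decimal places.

Molar mass = 2(54.94) + 4(16.00) + 1(118.71) = 292.590 g/mol
Mass of Mn per mole = 2 × 54.94 = 109.880 g
% Mn = 109.880 / 292.590 × 100 = 37.55%

37.55%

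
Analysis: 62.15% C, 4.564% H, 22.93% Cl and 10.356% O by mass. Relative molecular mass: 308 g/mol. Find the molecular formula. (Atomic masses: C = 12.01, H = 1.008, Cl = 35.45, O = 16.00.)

Assume 100 g: 62.15 g C, 4.564 g H, 22.93 g Cl, 10.356 g O.
n(C) = 62.15/12.01 = 5.175, n(H) = 4.564/1.008 = 4.528, n(Cl) = 22.93/35.45 = 0.6468, n(O) = 10.356/16.00 = 0.6472
Smallest is Cl at 0.6468 mol; normalising gives C 8.000, H 7.000, Cl 1.000, O 1.001
→ C8H7ClO
Empirical-formula mass = 154.59 g/mol
n = 308 / 154.59 = 1.99 ≈ 2
Molecular formula = (C8H7ClO)×2 = C16H14Cl2O2

C16H14Cl2O2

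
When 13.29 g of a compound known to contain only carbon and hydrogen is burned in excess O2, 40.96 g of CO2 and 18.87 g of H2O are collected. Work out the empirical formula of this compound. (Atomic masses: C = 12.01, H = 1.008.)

C4H9

mol C = 40.96 / 44.01 = 0.9307; mass C = 0.9307 × 12.01 = 11.18 g
mol H = 2 × (18.87 / 18.02) = 2.094; mass H = 2.094 × 1.008 = 2.111 g
Smallest is C at 0.9307 mol; normalising gives C 1.000, H 2.250
Scaling by 4: C 4.00, H 9.00 → C4H9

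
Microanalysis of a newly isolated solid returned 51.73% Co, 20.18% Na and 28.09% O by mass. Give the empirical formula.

Assume 100 g: 51.73 g Co, 20.18 g Na, 28.09 g O.
Moles — Co: 51.73 / 58.93 = 0.8778 mol; Na: 20.18 / 22.99 = 0.8778 mol; O: 28.09 / 16.00 = 1.756 mol
Smallest is Na at 0.8778 mol; normalising gives Co 1.000, Na 1.000, O 2.000
→ CoNaO2

CoNaO2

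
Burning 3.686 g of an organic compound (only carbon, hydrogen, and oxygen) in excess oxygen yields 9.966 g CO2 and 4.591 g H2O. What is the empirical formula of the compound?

mol C = 9.966 / 44.01 = 0.2264; mass C = 0.2264 × 12.01 = 2.720 g
mol H = 2 × (4.591 / 18.02) = 0.5095; mass H = 0.5095 × 1.008 = 0.5136 g
mass O = 3.686 − (3.233) = 0.4527 g → mol O = 0.02830
Divide by the smallest (0.0283 mol O): C 8.003, H 18.008, O 1.000
→ C8H18O

C8H18O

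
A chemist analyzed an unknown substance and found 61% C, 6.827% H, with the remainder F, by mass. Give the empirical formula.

C3H4F

Assume 100 g: 61 g C, 6.827 g H, 32.173 g F.
C: 61 g ÷ 12.01 g/mol = 5.079 mol
H: 6.827 g ÷ 1.008 g/mol = 6.773 mol
F: 32.173 g ÷ 19.00 g/mol = 1.693 mol
Divide by the smallest (1.693 mol F): C 3.000, H 4.000, F 1.000
→ C3H4F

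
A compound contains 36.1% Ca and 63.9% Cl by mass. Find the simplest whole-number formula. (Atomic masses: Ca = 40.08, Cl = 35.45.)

Assume 100 g: 36.1 g Ca, 63.9 g Cl.
Ca: 36.1 g ÷ 40.08 g/mol = 0.9007 mol
Cl: 63.9 g ÷ 35.45 g/mol = 1.803 mol
Smallest is Ca at 0.9007 mol; normalising gives Ca 1.000, Cl 2.001
≈ 1:2 → CaCl2

CaCl2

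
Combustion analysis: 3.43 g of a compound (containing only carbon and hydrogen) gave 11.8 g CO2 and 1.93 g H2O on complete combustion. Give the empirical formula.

C5H4

mol C = 11.8 / 44.01 = 0.2681; mass C = 0.2681 × 12.01 = 3.220 g
mol H = 2 × (1.93 / 18.02) = 0.2142; mass H = 0.2142 × 1.008 = 0.2159 g
Smallest is H at 0.2142 mol; normalising gives C 1.252, H 1.000
Scaling by 4: C 5.01, H 4.00 → C5H4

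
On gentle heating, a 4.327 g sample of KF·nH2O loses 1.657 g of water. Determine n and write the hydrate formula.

Mass of anhydrous KF = 4.327 − 1.657 = 2.67 g
mol H2O = 1.657 / 18.02 = 0.09195
Molar mass of KF = 58.10 g/mol → mol KF = 2.67 / 58.10 = 0.04596
n = 0.09195 / 0.04596 = 2.00 ≈ 2 → KF·2H2O

KF·2H2O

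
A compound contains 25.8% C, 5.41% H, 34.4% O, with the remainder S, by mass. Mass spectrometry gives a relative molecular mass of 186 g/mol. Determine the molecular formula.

C4H10O4S2

Assume 100 g: 25.8 g C, 5.41 g H, 34.4 g O, 34.39 g S.
n(C) = 25.8/12.01 = 2.148, n(H) = 5.41/1.008 = 5.367, n(O) = 34.4/16.00 = 2.15, n(S) = 34.39/32.07 = 1.072
Divide by the smallest (1.072 mol S): C 2.003, H 5.005, O 2.005, S 1.000
Ratio ≈ 2:5:2:1, so the empirical formula is C2H5O2S
Empirical-formula mass = 93.13 g/mol
n = 186 / 93.13 = 2.00 ≈ 2
Molecular formula = (C2H5O2S)×2 = C4H10O4S2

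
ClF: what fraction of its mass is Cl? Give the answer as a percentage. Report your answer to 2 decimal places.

65.11%

Molar mass = 1(35.45) + 1(19.00) = 54.450 g/mol
Mass of Cl per mole = 1 × 35.45 = 35.450 g
% Cl = 35.450 / 54.450 × 100 = 65.11%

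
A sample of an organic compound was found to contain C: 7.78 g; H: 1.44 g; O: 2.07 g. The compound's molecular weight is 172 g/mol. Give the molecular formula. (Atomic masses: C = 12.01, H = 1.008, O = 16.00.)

n(C) = 7.78/12.01 = 0.6478, n(H) = 1.44/1.008 = 1.429, n(O) = 2.07/16.00 = 0.1294
Ratios (÷ 0.1294): C 5.007, H 11.042, O 1.000
→ C5H11O
Empirical-formula mass = 87.14 g/mol
n = 172 / 87.14 = 1.97 ≈ 2
Molecular formula = (C5H11O)×2 = C10H22O2

C10H22O2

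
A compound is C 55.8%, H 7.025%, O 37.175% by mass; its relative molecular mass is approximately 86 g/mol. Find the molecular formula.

Assume 100 g: 55.8 g C, 7.025 g H, 37.175 g O.
n(C) = 55.8/12.01 = 4.646, n(H) = 7.025/1.008 = 6.969, n(O) = 37.175/16.00 = 2.323
Smallest is O at 2.323 mol; normalising gives C 2.000, H 3.000, O 1.000
→ C2H3O
Empirical-formula mass = 43.04 g/mol
n = 86 / 43.04 = 2.00 ≈ 2
Molecular formula = (C2H3O)×2 = C4H6O2

C4H6O2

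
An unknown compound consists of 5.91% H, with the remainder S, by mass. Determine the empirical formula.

Assume 100 g: 5.91 g H, 94.09 g S.
H: 5.91 g ÷ 1.008 g/mol = 5.863 mol
S: 94.09 g ÷ 32.07 g/mol = 2.934 mol
Smallest is S at 2.934 mol; normalising gives H 1.998, S 1.000
→ H2S

H2S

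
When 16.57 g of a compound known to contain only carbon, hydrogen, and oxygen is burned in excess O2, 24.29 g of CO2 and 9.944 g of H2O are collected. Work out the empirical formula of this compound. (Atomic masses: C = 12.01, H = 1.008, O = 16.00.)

mol C = 24.29 / 44.01 = 0.5519; mass C = 0.5519 × 12.01 = 6.629 g
mol H = 2 × (9.944 / 18.02) = 1.104; mass H = 1.104 × 1.008 = 1.112 g
mass O = 16.57 − (7.741) = 8.829 g → mol O = 0.5518
Smallest is O at 0.5518 mol; normalising gives C 1.000, H 2.000, O 1.000
→ CH2O

CH2O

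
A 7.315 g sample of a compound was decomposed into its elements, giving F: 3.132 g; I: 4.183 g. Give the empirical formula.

F5I

F: 3.132 g ÷ 19.00 g/mol = 0.1648 mol
I: 4.183 g ÷ 126.90 g/mol = 0.03296 mol
Divide by the smallest (0.03296 mol I): F 5.001, I 1.000
Ratio ≈ 5:1, so the empirical formula is F5I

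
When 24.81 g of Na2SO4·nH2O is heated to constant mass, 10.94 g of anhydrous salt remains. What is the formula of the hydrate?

Na2SO4·10H2O

Mass of water lost = 24.81 − 10.94 = 13.87 g → 13.87 / 18.02 = 0.7697 mol H2O
Molar mass of Na2SO4 = 142.05 g/mol → mol Na2SO4 = 10.94 / 142.05 = 0.07702
n = 0.7697 / 0.07702 = 9.99 ≈ 10 → Na2SO4·10H2O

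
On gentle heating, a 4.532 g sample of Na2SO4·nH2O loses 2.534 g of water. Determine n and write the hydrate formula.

Na2SO4·10H2O

Mass of anhydrous Na2SO4 = 4.532 − 2.534 = 1.998 g
mol H2O = 2.534 / 18.02 = 0.1406
Molar mass of Na2SO4 = 142.05 g/mol → mol Na2SO4 = 1.998 / 142.05 = 0.01407
n = 0.1406 / 0.01407 = 10.00 ≈ 10 → Na2SO4·10H2O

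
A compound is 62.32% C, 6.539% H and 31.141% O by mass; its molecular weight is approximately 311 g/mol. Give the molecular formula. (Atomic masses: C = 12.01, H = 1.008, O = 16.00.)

C16H20O6

Assume 100 g: 62.32 g C, 6.539 g H, 31.141 g O.
n(C) = 62.32/12.01 = 5.189, n(H) = 6.539/1.008 = 6.487, n(O) = 31.141/16.00 = 1.946
Smallest is O at 1.946 mol; normalising gives C 2.666, H 3.333, O 1.000
Scaling by 3: C 8.00, H 10.00, O 3.00 → C8H10O3
Empirical-formula mass = 154.16 g/mol
n = 311 / 154.16 = 2.02 ≈ 2
Molecular formula = (C8H10O3)×2 = C16H20O6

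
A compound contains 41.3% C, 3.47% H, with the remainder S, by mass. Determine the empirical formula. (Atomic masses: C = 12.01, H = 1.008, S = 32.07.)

Assume 100 g: 41.3 g C, 3.47 g H, 55.23 g S.
n(C) = 41.3/12.01 = 3.439, n(H) = 3.47/1.008 = 3.442, n(S) = 55.23/32.07 = 1.722
Divide by the smallest (1.722 mol S): C 1.997, H 1.999, S 1.000
Ratio ≈ 2:2:1, so the empirical formula is C2H2S

C2H2S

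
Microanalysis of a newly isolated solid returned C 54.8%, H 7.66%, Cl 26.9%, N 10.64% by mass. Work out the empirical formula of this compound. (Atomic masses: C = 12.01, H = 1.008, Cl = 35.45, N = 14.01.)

Assume 100 g: 54.8 g C, 7.66 g H, 26.9 g Cl, 10.64 g N.
C: 54.8 g ÷ 12.01 g/mol = 4.563 mol
H: 7.66 g ÷ 1.008 g/mol = 7.599 mol
Cl: 26.9 g ÷ 35.45 g/mol = 0.7588 mol
N: 10.64 g ÷ 14.01 g/mol = 0.7595 mol
Divide by the smallest (0.7588 mol Cl): C 6.013, H 10.015, Cl 1.000, N 1.001
Ratio ≈ 6:10:1:1, so the empirical formula is C6H10ClN

C6H10ClN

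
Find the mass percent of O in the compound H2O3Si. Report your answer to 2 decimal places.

Molar mass = 2(1.008) + 3(16.00) + 1(28.09) = 78.106 g/mol
Mass of O per mole = 3 × 16.00 = 48.000 g
% O = 48.000 / 78.106 × 100 = 61.45%

61.45%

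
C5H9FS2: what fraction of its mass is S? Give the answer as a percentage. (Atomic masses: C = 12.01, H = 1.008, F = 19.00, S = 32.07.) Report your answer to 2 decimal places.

42.12%

Molar mass = 5(12.01) + 9(1.008) + 1(19.00) + 2(32.07) = 152.262 g/mol
Mass of S per mole = 2 × 32.07 = 64.140 g
% S = 64.140 / 152.262 × 100 = 42.12%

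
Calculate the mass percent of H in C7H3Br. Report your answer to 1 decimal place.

Molar mass = 7(12.01) + 3(1.008) + 1(79.90) = 166.994 g/mol
Mass of H per mole = 3 × 1.008 = 3.024 g
% H = 3.024 / 166.994 × 100 = 1.8%

1.8%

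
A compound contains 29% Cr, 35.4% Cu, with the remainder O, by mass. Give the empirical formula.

CrCuO4

Assume 100 g: 29 g Cr, 35.4 g Cu, 35.6 g O.
Moles — Cr: 29 / 52.00 = 0.5577 mol; Cu: 35.4 / 63.55 = 0.557 mol; O: 35.6 / 16.00 = 2.225 mol
Ratios (÷ 0.557): Cr 1.001, Cu 1.000, O 3.994
≈ 1:1:4 → CrCuO4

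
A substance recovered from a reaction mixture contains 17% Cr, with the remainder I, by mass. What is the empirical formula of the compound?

CrI2

Assume 100 g: 17 g Cr, 83 g I.
Moles — Cr: 17 / 52.00 = 0.3269 mol; I: 83 / 126.90 = 0.6541 mol
Smallest is Cr at 0.3269 mol; normalising gives Cr 1.000, I 2.001
≈ 1:2 → CrI2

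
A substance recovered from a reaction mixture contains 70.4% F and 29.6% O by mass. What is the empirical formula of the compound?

Assume 100 g: 70.4 g F, 29.6 g O.
Moles — F: 70.4 / 19.00 = 3.705 mol; O: 29.6 / 16.00 = 1.85 mol
Smallest is O at 1.85 mol; normalising gives F 2.003, O 1.000
Ratio ≈ 2:1, so the empirical formula is F2O

F2O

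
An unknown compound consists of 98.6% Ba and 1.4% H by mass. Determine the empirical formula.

Assume 100 g: 98.6 g Ba, 1.4 g H.
n(Ba) = 98.6/137.33 = 0.718, n(H) = 1.4/1.008 = 1.389
Ratios (÷ 0.718): Ba 1.000, H 1.934
→ BaH2

BaH2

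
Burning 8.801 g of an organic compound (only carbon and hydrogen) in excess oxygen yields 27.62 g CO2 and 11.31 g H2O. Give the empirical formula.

mol C = 27.62 / 44.01 = 0.6276; mass C = 0.6276 × 12.01 = 7.537 g
mol H = 2 × (11.31 / 18.02) = 1.255; mass H = 1.255 × 1.008 = 1.265 g
Ratios (÷ 0.6276): C 1.000, H 2.000
≈ 1:2 → CH2

CH2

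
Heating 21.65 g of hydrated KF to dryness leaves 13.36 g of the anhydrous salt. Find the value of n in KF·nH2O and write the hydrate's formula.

Mass of water lost = 21.65 − 13.36 = 8.29 g → 8.29 / 18.02 = 0.46 mol H2O
Molar mass of KF = 58.10 g/mol → mol KF = 13.36 / 58.10 = 0.2299
n = 0.46 / 0.2299 = 2.00 ≈ 2 → KF·2H2O

KF·2H2O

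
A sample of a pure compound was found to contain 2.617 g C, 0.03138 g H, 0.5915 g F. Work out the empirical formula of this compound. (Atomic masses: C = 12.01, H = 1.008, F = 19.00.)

C: 2.617 g ÷ 12.01 g/mol = 0.2179 mol
H: 0.03138 g ÷ 1.008 g/mol = 0.03113 mol
F: 0.5915 g ÷ 19.00 g/mol = 0.03113 mol
Smallest is H at 0.03113 mol; normalising gives C 7.000, H 1.000, F 1.000
≈ 7:1:1 → C7HF

C7HF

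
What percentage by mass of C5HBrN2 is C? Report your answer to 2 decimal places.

35.54%

Molar mass = 5(12.01) + 1(1.008) + 1(79.90) + 2(14.01) = 168.978 g/mol
Mass of C per mole = 5 × 12.01 = 60.050 g
% C = 60.050 / 168.978 × 100 = 35.54%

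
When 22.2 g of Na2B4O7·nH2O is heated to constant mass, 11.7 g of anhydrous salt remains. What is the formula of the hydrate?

Mass of water lost = 22.2 − 11.7 = 10.5 g → 10.5 / 18.02 = 0.5827 mol H2O
Molar mass of Na2B4O7 = 201.22 g/mol → mol Na2B4O7 = 11.7 / 201.22 = 0.05815
n = 0.5827 / 0.05815 = 10.02 ≈ 10 → Na2B4O7·10H2O

Na2B4O7·10H2O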